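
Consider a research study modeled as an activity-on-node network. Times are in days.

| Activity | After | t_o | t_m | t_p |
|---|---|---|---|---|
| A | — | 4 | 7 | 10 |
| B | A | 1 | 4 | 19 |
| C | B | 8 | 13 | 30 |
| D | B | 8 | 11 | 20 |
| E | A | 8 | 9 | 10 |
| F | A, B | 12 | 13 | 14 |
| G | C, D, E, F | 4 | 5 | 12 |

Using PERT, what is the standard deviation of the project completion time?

5.02 days

te_A = (4 + 4·7 + 10)/6 = 42/6 = 7; σ²_A = ((10−4)/6)² = 1.000
te_B = (1 + 4·4 + 19)/6 = 36/6 = 6; σ²_B = ((19−1)/6)² = 9.000
te_C = (8 + 4·13 + 30)/6 = 90/6 = 15; σ²_C = ((30−8)/6)² = 13.444
te_D = (8 + 4·11 + 20)/6 = 72/6 = 12; σ²_D = ((20−8)/6)² = 4.000
te_E = (8 + 4·9 + 10)/6 = 54/6 = 9; σ²_E = ((10−8)/6)² = 0.111
te_F = (12 + 4·13 + 14)/6 = 78/6 = 13; σ²_F = ((14−12)/6)² = 0.111
te_G = (4 + 4·5 + 12)/6 = 36/6 = 6; σ²_G = ((12−4)/6)² = 1.778

Forward pass:
ES_A = 0; EF_A = 7
ES_B = 7; EF_B = 7+6 = 13
ES_C = 13; EF_C = 13+15 = 28
ES_D = 13; EF_D = 13+12 = 25
ES_E = 7; EF_E = 7+9 = 16
ES_F = max(EF_A=7, EF_B=13) = 13; EF_F = 13+13 = 26
ES_G = max(EF_C=28, EF_D=25, EF_E=16, EF_F=26) = 28; EF_G = 28+6 = 34
Expected project duration μ = 34 days. Critical path: A → B → C → G.

Variance along critical path = 1.000 + 9.000 + 13.444 + 1.778 = 25.222
σ = √25.222 = 5.022 days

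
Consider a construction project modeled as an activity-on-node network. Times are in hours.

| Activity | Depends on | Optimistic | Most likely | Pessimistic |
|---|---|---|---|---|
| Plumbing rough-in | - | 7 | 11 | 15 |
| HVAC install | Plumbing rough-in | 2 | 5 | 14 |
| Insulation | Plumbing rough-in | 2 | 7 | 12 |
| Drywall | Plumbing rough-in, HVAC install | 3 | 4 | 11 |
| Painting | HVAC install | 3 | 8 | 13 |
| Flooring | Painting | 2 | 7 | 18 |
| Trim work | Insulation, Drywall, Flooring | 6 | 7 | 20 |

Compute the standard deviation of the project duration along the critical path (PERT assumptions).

te_Plumbing rough-in = (7 + 4·11 + 15)/6 = 66/6 = 11; σ²_Plumbing rough-in = ((15−7)/6)² = 1.778
te_HVAC install = (2 + 4·5 + 14)/6 = 36/6 = 6; σ²_HVAC install = ((14−2)/6)² = 4.000
te_Insulation = (2 + 4·7 + 12)/6 = 42/6 = 7; σ²_Insulation = ((12−2)/6)² = 2.778
te_Drywall = (3 + 4·4 + 11)/6 = 30/6 = 5; σ²_Drywall = ((11−3)/6)² = 1.778
te_Painting = (3 + 4·8 + 13)/6 = 48/6 = 8; σ²_Painting = ((13−3)/6)² = 2.778
te_Flooring = (2 + 4·7 + 18)/6 = 48/6 = 8; σ²_Flooring = ((18−2)/6)² = 7.111
te_Trim work = (6 + 4·7 + 20)/6 = 54/6 = 9; σ²_Trim work = ((20−6)/6)² = 5.444

Forward pass:
ES_Plumbing rough-in = 0; EF_Plumbing rough-in = 11
ES_HVAC install = 11; EF_HVAC install = 11+6 = 17
ES_Insulation = 11; EF_Insulation = 11+7 = 18
ES_Drywall = max(EF_Plumbing rough-in=11, EF_HVAC install=17) = 17; EF_Drywall = 17+5 = 22
ES_Painting = 17; EF_Painting = 17+8 = 25
ES_Flooring = 25; EF_Flooring = 25+8 = 33
ES_Trim work = max(EF_Insulation=18, EF_Drywall=22, EF_Flooring=33) = 33; EF_Trim work = 33+9 = 42
Expected project duration μ = 42 hours. Critical path: Plumbing rough-in → HVAC install → Painting → Flooring → Trim work.

Variance along critical path = 1.778 + 4.000 + 2.778 + 7.111 + 5.444 = 21.111
σ = √21.111 = 4.595 hours

4.59 hours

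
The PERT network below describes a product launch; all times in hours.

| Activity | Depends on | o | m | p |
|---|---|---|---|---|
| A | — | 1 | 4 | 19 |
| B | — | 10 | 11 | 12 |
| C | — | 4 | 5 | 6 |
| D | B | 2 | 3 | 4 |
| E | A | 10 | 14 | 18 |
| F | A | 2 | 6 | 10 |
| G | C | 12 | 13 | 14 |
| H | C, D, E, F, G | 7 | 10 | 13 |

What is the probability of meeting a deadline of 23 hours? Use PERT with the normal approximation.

0.021

te_A = (1 + 4·4 + 19)/6 = 36/6 = 6; σ²_A = ((19−1)/6)² = 9.000
te_B = (10 + 4·11 + 12)/6 = 66/6 = 11; σ²_B = ((12−10)/6)² = 0.111
te_C = (4 + 4·5 + 6)/6 = 30/6 = 5; σ²_C = ((6−4)/6)² = 0.111
te_D = (2 + 4·3 + 4)/6 = 18/6 = 3; σ²_D = ((4−2)/6)² = 0.111
te_E = (10 + 4·14 + 18)/6 = 84/6 = 14; σ²_E = ((18−10)/6)² = 1.778
te_F = (2 + 4·6 + 10)/6 = 36/6 = 6; σ²_F = ((10−2)/6)² = 1.778
te_G = (12 + 4·13 + 14)/6 = 78/6 = 13; σ²_G = ((14−12)/6)² = 0.111
te_H = (7 + 4·10 + 13)/6 = 60/6 = 10; σ²_H = ((13−7)/6)² = 1.000

Forward pass:
ES_A = 0; EF_A = 6
ES_B = 0; EF_B = 11
ES_C = 0; EF_C = 5
ES_D = 11; EF_D = 11+3 = 14
ES_E = 6; EF_E = 6+14 = 20
ES_F = 6; EF_F = 6+6 = 12
ES_G = 5; EF_G = 5+13 = 18
ES_H = max(EF_C=5, EF_D=14, EF_E=20, EF_F=12, EF_G=18) = 20; EF_H = 20+10 = 30
Expected project duration μ = 30 hours. Critical path: A → E → H.

Variance along critical path = 9.000 + 1.778 + 1.000 = 11.778; σ = √11.778 = 3.432 hours.
Z = (23 − 30) / 3.432 = -2.040
P(T ≤ 23) = Φ(-2.040) ≈ 0.021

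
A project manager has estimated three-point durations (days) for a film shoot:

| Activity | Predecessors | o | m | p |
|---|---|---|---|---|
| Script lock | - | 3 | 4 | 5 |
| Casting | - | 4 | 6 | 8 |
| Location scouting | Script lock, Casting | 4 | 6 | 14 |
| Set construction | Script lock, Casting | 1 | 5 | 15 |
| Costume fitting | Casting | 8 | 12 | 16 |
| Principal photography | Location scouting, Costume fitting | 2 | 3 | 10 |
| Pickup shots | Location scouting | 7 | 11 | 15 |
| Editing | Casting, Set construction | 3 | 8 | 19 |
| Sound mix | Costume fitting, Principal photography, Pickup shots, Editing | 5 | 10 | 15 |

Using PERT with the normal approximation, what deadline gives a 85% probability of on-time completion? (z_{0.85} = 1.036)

36.9 days

te_Script lock = (3 + 4·4 + 5)/6 = 24/6 = 4; σ²_Script lock = ((5−3)/6)² = 0.111
te_Casting = (4 + 4·6 + 8)/6 = 36/6 = 6; σ²_Casting = ((8−4)/6)² = 0.444
te_Location scouting = (4 + 4·6 + 14)/6 = 42/6 = 7; σ²_Location scouting = ((14−4)/6)² = 2.778
te_Set construction = (1 + 4·5 + 15)/6 = 36/6 = 6; σ²_Set construction = ((15−1)/6)² = 5.444
te_Costume fitting = (8 + 4·12 + 16)/6 = 72/6 = 12; σ²_Costume fitting = ((16−8)/6)² = 1.778
te_Principal photography = (2 + 4·3 + 10)/6 = 24/6 = 4; σ²_Principal photography = ((10−2)/6)² = 1.778
te_Pickup shots = (7 + 4·11 + 15)/6 = 66/6 = 11; σ²_Pickup shots = ((15−7)/6)² = 1.778
te_Editing = (3 + 4·8 + 19)/6 = 54/6 = 9; σ²_Editing = ((19−3)/6)² = 7.111
te_Sound mix = (5 + 4·10 + 15)/6 = 60/6 = 10; σ²_Sound mix = ((15−5)/6)² = 2.778

Forward pass:
ES_Script lock = 0; EF_Script lock = 4
ES_Casting = 0; EF_Casting = 6
ES_Location scouting = max(EF_Script lock=4, EF_Casting=6) = 6; EF_Location scouting = 6+7 = 13
ES_Set construction = max(EF_Script lock=4, EF_Casting=6) = 6; EF_Set construction = 6+6 = 12
ES_Costume fitting = 6; EF_Costume fitting = 6+12 = 18
ES_Principal photography = max(EF_Location scouting=13, EF_Costume fitting=18) = 18; EF_Principal photography = 18+4 = 22
ES_Pickup shots = 13; EF_Pickup shots = 13+11 = 24
ES_Editing = max(EF_Casting=6, EF_Set construction=12) = 12; EF_Editing = 12+9 = 21
ES_Sound mix = max(EF_Costume fitting=18, EF_Principal photography=22, EF_Pickup shots=24, EF_Editing=21) = 24; EF_Sound mix = 24+10 = 34
Expected project duration μ = 34 days. Critical path: Casting → Location scouting → Pickup shots → Sound mix.

Variance along critical path = 0.444 + 2.778 + 1.778 + 2.778 = 7.778; σ = 2.789 days.
D = μ + z·σ = 34 + 1.036·2.789 = 36.9 days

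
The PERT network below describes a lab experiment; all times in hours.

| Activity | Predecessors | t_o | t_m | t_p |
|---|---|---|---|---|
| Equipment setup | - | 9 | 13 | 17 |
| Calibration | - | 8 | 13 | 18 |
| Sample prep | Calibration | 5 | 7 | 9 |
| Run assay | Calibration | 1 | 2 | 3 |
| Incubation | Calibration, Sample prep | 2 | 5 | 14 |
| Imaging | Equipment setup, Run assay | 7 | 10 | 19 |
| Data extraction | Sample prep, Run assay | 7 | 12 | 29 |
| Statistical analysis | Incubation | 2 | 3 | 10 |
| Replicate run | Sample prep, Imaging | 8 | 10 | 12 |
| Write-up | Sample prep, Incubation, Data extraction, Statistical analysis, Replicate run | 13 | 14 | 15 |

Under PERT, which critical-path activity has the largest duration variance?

Imaging

te_Equipment setup = (9 + 4·13 + 17)/6 = 78/6 = 13; σ²_Equipment setup = ((17−9)/6)² = 1.778
te_Calibration = (8 + 4·13 + 18)/6 = 78/6 = 13; σ²_Calibration = ((18−8)/6)² = 2.778
te_Sample prep = (5 + 4·7 + 9)/6 = 42/6 = 7; σ²_Sample prep = ((9−5)/6)² = 0.444
te_Run assay = (1 + 4·2 + 3)/6 = 12/6 = 2; σ²_Run assay = ((3−1)/6)² = 0.111
te_Incubation = (2 + 4·5 + 14)/6 = 36/6 = 6; σ²_Incubation = ((14−2)/6)² = 4.000
te_Imaging = (7 + 4·10 + 19)/6 = 66/6 = 11; σ²_Imaging = ((19−7)/6)² = 4.000
te_Data extraction = (7 + 4·12 + 29)/6 = 84/6 = 14; σ²_Data extraction = ((29−7)/6)² = 13.444
te_Statistical analysis = (2 + 4·3 + 10)/6 = 24/6 = 4; σ²_Statistical analysis = ((10−2)/6)² = 1.778
te_Replicate run = (8 + 4·10 + 12)/6 = 60/6 = 10; σ²_Replicate run = ((12−8)/6)² = 0.444
te_Write-up = (13 + 4·14 + 15)/6 = 84/6 = 14; σ²_Write-up = ((15−13)/6)² = 0.111

Forward pass:
ES_Equipment setup = 0; EF_Equipment setup = 13
ES_Calibration = 0; EF_Calibration = 13
ES_Sample prep = 13; EF_Sample prep = 13+7 = 20
ES_Run assay = 13; EF_Run assay = 13+2 = 15
ES_Incubation = max(EF_Calibration=13, EF_Sample prep=20) = 20; EF_Incubation = 20+6 = 26
ES_Imaging = max(EF_Equipment setup=13, EF_Run assay=15) = 15; EF_Imaging = 15+11 = 26
ES_Data extraction = max(EF_Sample prep=20, EF_Run assay=15) = 20; EF_Data extraction = 20+14 = 34
ES_Statistical analysis = 26; EF_Statistical analysis = 26+4 = 30
ES_Replicate run = max(EF_Sample prep=20, EF_Imaging=26) = 26; EF_Replicate run = 26+10 = 36
ES_Write-up = max(EF_Sample prep=20, EF_Incubation=26, EF_Data extraction=34, EF_Statistical analysis=30, EF_Replicate run=36) = 36; EF_Write-up = 36+14 = 50
Expected project duration μ = 50 hours. Critical path: Calibration → Run assay → Imaging → Replicate run → Write-up.

Variances on critical path: σ²_Calibration=2.778, σ²_Run assay=0.111, σ²_Imaging=4.000, σ²_Replicate run=0.444, σ²_Write-up=0.111.
Largest is σ²_Imaging = 4.000.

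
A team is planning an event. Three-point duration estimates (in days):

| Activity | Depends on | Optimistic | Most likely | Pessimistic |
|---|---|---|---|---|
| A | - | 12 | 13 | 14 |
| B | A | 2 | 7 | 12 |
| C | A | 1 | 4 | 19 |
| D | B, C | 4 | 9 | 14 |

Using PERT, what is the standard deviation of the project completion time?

2.38 days

te_A = (12 + 4·13 + 14)/6 = 78/6 = 13; σ²_A = ((14−12)/6)² = 0.111
te_B = (2 + 4·7 + 12)/6 = 42/6 = 7; σ²_B = ((12−2)/6)² = 2.778
te_C = (1 + 4·4 + 19)/6 = 36/6 = 6; σ²_C = ((19−1)/6)² = 9.000
te_D = (4 + 4·9 + 14)/6 = 54/6 = 9; σ²_D = ((14−4)/6)² = 2.778

Forward pass:
ES_A = 0; EF_A = 13
ES_B = 13; EF_B = 13+7 = 20
ES_C = 13; EF_C = 13+6 = 19
ES_D = max(EF_B=20, EF_C=19) = 20; EF_D = 20+9 = 29
Expected project duration μ = 29 days. Critical path: A → B → D.

Variance along critical path = 0.111 + 2.778 + 2.778 = 5.667
σ = √5.667 = 2.380 days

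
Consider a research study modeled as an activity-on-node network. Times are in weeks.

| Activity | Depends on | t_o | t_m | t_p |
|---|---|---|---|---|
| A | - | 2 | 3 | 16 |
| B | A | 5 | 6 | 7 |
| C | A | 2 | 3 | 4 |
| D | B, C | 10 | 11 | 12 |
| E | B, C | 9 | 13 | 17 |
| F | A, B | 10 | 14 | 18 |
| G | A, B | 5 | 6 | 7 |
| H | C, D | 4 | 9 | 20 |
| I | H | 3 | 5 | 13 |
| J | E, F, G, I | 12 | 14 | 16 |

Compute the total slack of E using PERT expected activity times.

te_A = (2 + 4·3 + 16)/6 = 30/6 = 5
te_B = (5 + 4·6 + 7)/6 = 36/6 = 6
te_C = (2 + 4·3 + 4)/6 = 18/6 = 3
te_D = (10 + 4·11 + 12)/6 = 66/6 = 11
te_E = (9 + 4·13 + 17)/6 = 78/6 = 13
te_F = (10 + 4·14 + 18)/6 = 84/6 = 14
te_G = (5 + 4·6 + 7)/6 = 36/6 = 6
te_H = (4 + 4·9 + 20)/6 = 60/6 = 10
te_I = (3 + 4·5 + 13)/6 = 36/6 = 6
te_J = (12 + 4·14 + 16)/6 = 84/6 = 14

Forward pass:
ES_A = 0; EF_A = 5
ES_B = 5; EF_B = 5+6 = 11
ES_C = 5; EF_C = 5+3 = 8
ES_D = max(EF_B=11, EF_C=8) = 11; EF_D = 11+11 = 22
ES_E = max(EF_B=11, EF_C=8) = 11; EF_E = 11+13 = 24
ES_F = max(EF_A=5, EF_B=11) = 11; EF_F = 11+14 = 25
ES_G = max(EF_A=5, EF_B=11) = 11; EF_G = 11+6 = 17
ES_H = max(EF_C=8, EF_D=22) = 22; EF_H = 22+10 = 32
ES_I = 32; EF_I = 32+6 = 38
ES_J = max(EF_E=24, EF_F=25, EF_G=17, EF_I=38) = 38; EF_J = 38+14 = 52
Expected project duration μ = 52 weeks. Critical path: A → B → D → H → I → J.

Backward pass:
LF_J = 52; LS_J = 52−14 = 38
LF_I = LS_J = 38; LS_I = 38−6 = 32
LF_H = LS_I = 32; LS_H = 32−10 = 22
LF_G = LS_J = 38; LS_G = 38−6 = 32
LF_F = LS_J = 38; LS_F = 38−14 = 24
LF_E = LS_J = 38; LS_E = 38−13 = 25
LF_D = LS_H = 22; LS_D = 22−11 = 11
LF_C = min(LS_D=11, LS_E=25, LS_H=22) = 11; LS_C = 11−3 = 8
LF_B = min(LS_D=11, LS_E=25, LS_F=24, LS_G=32) = 11; LS_B = 11−6 = 5
LF_A = min(LS_B=5, LS_C=8, LS_F=24, LS_G=32) = 5; LS_A = 5−5 = 0
Slack_E = LS_E − ES_E = 25 − 11 = 14

14 weeks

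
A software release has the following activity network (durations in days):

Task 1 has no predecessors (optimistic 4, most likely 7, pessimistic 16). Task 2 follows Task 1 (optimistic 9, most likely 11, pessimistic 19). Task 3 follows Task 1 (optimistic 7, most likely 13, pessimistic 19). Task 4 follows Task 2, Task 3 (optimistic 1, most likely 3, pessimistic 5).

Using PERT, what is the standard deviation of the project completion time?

te_Task 1 = (4 + 4·7 + 16)/6 = 48/6 = 8; σ²_Task 1 = ((16−4)/6)² = 4.000
te_Task 2 = (9 + 4·11 + 19)/6 = 72/6 = 12; σ²_Task 2 = ((19−9)/6)² = 2.778
te_Task 3 = (7 + 4·13 + 19)/6 = 78/6 = 13; σ²_Task 3 = ((19−7)/6)² = 4.000
te_Task 4 = (1 + 4·3 + 5)/6 = 18/6 = 3; σ²_Task 4 = ((5−1)/6)² = 0.444

Forward pass:
ES_Task 1 = 0; EF_Task 1 = 8
ES_Task 2 = 8; EF_Task 2 = 8+12 = 20
ES_Task 3 = 8; EF_Task 3 = 8+13 = 21
ES_Task 4 = max(EF_Task 2=20, EF_Task 3=21) = 21; EF_Task 4 = 21+3 = 24
Expected project duration μ = 24 days. Critical path: Task 1 → Task 3 → Task 4.

Variance along critical path = 4.000 + 4.000 + 0.444 = 8.444
σ = √8.444 = 2.906 days

2.91 days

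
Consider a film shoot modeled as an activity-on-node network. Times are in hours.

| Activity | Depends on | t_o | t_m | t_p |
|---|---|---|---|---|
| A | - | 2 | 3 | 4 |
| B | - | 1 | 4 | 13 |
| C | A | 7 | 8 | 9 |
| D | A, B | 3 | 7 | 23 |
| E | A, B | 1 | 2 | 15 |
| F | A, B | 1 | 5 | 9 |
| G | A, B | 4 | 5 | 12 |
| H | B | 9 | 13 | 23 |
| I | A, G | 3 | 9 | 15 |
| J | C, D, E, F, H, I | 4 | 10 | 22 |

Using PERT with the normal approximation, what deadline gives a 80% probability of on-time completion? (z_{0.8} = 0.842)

te_A = (2 + 4·3 + 4)/6 = 18/6 = 3; σ²_A = ((4−2)/6)² = 0.111
te_B = (1 + 4·4 + 13)/6 = 30/6 = 5; σ²_B = ((13−1)/6)² = 4.000
te_C = (7 + 4·8 + 9)/6 = 48/6 = 8; σ²_C = ((9−7)/6)² = 0.111
te_D = (3 + 4·7 + 23)/6 = 54/6 = 9; σ²_D = ((23−3)/6)² = 11.111
te_E = (1 + 4·2 + 15)/6 = 24/6 = 4; σ²_E = ((15−1)/6)² = 5.444
te_F = (1 + 4·5 + 9)/6 = 30/6 = 5; σ²_F = ((9−1)/6)² = 1.778
te_G = (4 + 4·5 + 12)/6 = 36/6 = 6; σ²_G = ((12−4)/6)² = 1.778
te_H = (9 + 4·13 + 23)/6 = 84/6 = 14; σ²_H = ((23−9)/6)² = 5.444
te_I = (3 + 4·9 + 15)/6 = 54/6 = 9; σ²_I = ((15−3)/6)² = 4.000
te_J = (4 + 4·10 + 22)/6 = 66/6 = 11; σ²_J = ((22−4)/6)² = 9.000

Forward pass:
ES_A = 0; EF_A = 3
ES_B = 0; EF_B = 5
ES_C = 3; EF_C = 3+8 = 11
ES_D = max(EF_A=3, EF_B=5) = 5; EF_D = 5+9 = 14
ES_E = max(EF_A=3, EF_B=5) = 5; EF_E = 5+4 = 9
ES_F = max(EF_A=3, EF_B=5) = 5; EF_F = 5+5 = 10
ES_G = max(EF_A=3, EF_B=5) = 5; EF_G = 5+6 = 11
ES_H = 5; EF_H = 5+14 = 19
ES_I = max(EF_A=3, EF_G=11) = 11; EF_I = 11+9 = 20
ES_J = max(EF_C=11, EF_D=14, EF_E=9, EF_F=10, EF_H=19, EF_I=20) = 20; EF_J = 20+11 = 31
Expected project duration μ = 31 hours. Critical path: B → G → I → J.

Variance along critical path = 4.000 + 1.778 + 4.000 + 9.000 = 18.778; σ = 4.333 hours.
D = μ + z·σ = 31 + 0.842·4.333 = 34.6 hours

34.6 hours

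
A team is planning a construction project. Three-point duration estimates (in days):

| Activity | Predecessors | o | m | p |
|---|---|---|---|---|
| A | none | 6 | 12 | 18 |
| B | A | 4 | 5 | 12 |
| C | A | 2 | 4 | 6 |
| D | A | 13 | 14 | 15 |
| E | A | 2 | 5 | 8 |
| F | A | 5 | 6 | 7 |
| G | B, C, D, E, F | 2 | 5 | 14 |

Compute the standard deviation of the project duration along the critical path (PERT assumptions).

te_A = (6 + 4·12 + 18)/6 = 72/6 = 12; σ²_A = ((18−6)/6)² = 4.000
te_B = (4 + 4·5 + 12)/6 = 36/6 = 6; σ²_B = ((12−4)/6)² = 1.778
te_C = (2 + 4·4 + 6)/6 = 24/6 = 4; σ²_C = ((6−2)/6)² = 0.444
te_D = (13 + 4·14 + 15)/6 = 84/6 = 14; σ²_D = ((15−13)/6)² = 0.111
te_E = (2 + 4·5 + 8)/6 = 30/6 = 5; σ²_E = ((8−2)/6)² = 1.000
te_F = (5 + 4·6 + 7)/6 = 36/6 = 6; σ²_F = ((7−5)/6)² = 0.111
te_G = (2 + 4·5 + 14)/6 = 36/6 = 6; σ²_G = ((14−2)/6)² = 4.000

Forward pass:
ES_A = 0; EF_A = 12
ES_B = 12; EF_B = 12+6 = 18
ES_C = 12; EF_C = 12+4 = 16
ES_D = 12; EF_D = 12+14 = 26
ES_E = 12; EF_E = 12+5 = 17
ES_F = 12; EF_F = 12+6 = 18
ES_G = max(EF_B=18, EF_C=16, EF_D=26, EF_E=17, EF_F=18) = 26; EF_G = 26+6 = 32
Expected project duration μ = 32 days. Critical path: A → D → G.

Variance along critical path = 4.000 + 0.111 + 4.000 = 8.111
σ = √8.111 = 2.848 days

2.85 days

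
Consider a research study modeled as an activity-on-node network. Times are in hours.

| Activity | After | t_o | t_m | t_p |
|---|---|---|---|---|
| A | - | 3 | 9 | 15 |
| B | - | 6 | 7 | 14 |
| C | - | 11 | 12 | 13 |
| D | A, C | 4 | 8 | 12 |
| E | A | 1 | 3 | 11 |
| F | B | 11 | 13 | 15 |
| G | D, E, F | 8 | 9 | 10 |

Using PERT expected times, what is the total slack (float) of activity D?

te_A = (3 + 4·9 + 15)/6 = 54/6 = 9
te_B = (6 + 4·7 + 14)/6 = 48/6 = 8
te_C = (11 + 4·12 + 13)/6 = 72/6 = 12
te_D = (4 + 4·8 + 12)/6 = 48/6 = 8
te_E = (1 + 4·3 + 11)/6 = 24/6 = 4
te_F = (11 + 4·13 + 15)/6 = 78/6 = 13
te_G = (8 + 4·9 + 10)/6 = 54/6 = 9

Forward pass:
ES_A = 0; EF_A = 9
ES_B = 0; EF_B = 8
ES_C = 0; EF_C = 12
ES_D = max(EF_A=9, EF_C=12) = 12; EF_D = 12+8 = 20
ES_E = 9; EF_E = 9+4 = 13
ES_F = 8; EF_F = 8+13 = 21
ES_G = max(EF_D=20, EF_E=13, EF_F=21) = 21; EF_G = 21+9 = 30
Expected project duration μ = 30 hours. Critical path: B → F → G.

Backward pass:
LF_G = 30; LS_G = 30−9 = 21
LF_F = LS_G = 21; LS_F = 21−13 = 8
LF_E = LS_G = 21; LS_E = 21−4 = 17
LF_D = LS_G = 21; LS_D = 21−8 = 13
LF_C = LS_D = 13; LS_C = 13−12 = 1
LF_B = LS_F = 8; LS_B = 8−8 = 0
LF_A = min(LS_D=13, LS_E=17) = 13; LS_A = 13−9 = 4
Slack_D = LS_D − ES_D = 13 − 12 = 1

1 hours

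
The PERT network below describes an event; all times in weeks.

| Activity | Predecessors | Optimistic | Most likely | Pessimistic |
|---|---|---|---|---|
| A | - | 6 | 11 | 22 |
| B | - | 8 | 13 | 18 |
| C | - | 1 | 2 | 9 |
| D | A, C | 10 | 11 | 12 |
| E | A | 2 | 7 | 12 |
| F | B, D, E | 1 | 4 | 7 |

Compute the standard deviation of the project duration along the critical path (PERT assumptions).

2.87 weeks

te_A = (6 + 4·11 + 22)/6 = 72/6 = 12; σ²_A = ((22−6)/6)² = 7.111
te_B = (8 + 4·13 + 18)/6 = 78/6 = 13; σ²_B = ((18−8)/6)² = 2.778
te_C = (1 + 4·2 + 9)/6 = 18/6 = 3; σ²_C = ((9−1)/6)² = 1.778
te_D = (10 + 4·11 + 12)/6 = 66/6 = 11; σ²_D = ((12−10)/6)² = 0.111
te_E = (2 + 4·7 + 12)/6 = 42/6 = 7; σ²_E = ((12−2)/6)² = 2.778
te_F = (1 + 4·4 + 7)/6 = 24/6 = 4; σ²_F = ((7−1)/6)² = 1.000

Forward pass:
ES_A = 0; EF_A = 12
ES_B = 0; EF_B = 13
ES_C = 0; EF_C = 3
ES_D = max(EF_A=12, EF_C=3) = 12; EF_D = 12+11 = 23
ES_E = 12; EF_E = 12+7 = 19
ES_F = max(EF_B=13, EF_D=23, EF_E=19) = 23; EF_F = 23+4 = 27
Expected project duration μ = 27 weeks. Critical path: A → D → F.

Variance along critical path = 7.111 + 0.111 + 1.000 = 8.222
σ = √8.222 = 2.867 weeks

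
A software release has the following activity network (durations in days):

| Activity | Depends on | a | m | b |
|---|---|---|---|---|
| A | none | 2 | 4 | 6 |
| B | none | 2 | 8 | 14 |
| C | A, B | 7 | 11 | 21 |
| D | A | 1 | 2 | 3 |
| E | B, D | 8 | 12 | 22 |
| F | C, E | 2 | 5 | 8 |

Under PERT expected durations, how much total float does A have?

2 days

te_A = (2 + 4·4 + 6)/6 = 24/6 = 4
te_B = (2 + 4·8 + 14)/6 = 48/6 = 8
te_C = (7 + 4·11 + 21)/6 = 72/6 = 12
te_D = (1 + 4·2 + 3)/6 = 12/6 = 2
te_E = (8 + 4·12 + 22)/6 = 78/6 = 13
te_F = (2 + 4·5 + 8)/6 = 30/6 = 5

Forward pass:
ES_A = 0; EF_A = 4
ES_B = 0; EF_B = 8
ES_C = max(EF_A=4, EF_B=8) = 8; EF_C = 8+12 = 20
ES_D = 4; EF_D = 4+2 = 6
ES_E = max(EF_B=8, EF_D=6) = 8; EF_E = 8+13 = 21
ES_F = max(EF_C=20, EF_E=21) = 21; EF_F = 21+5 = 26
Expected project duration μ = 26 days. Critical path: B → E → F.

Backward pass:
LF_F = 26; LS_F = 26−5 = 21
LF_E = LS_F = 21; LS_E = 21−13 = 8
LF_D = LS_E = 8; LS_D = 8−2 = 6
LF_C = LS_F = 21; LS_C = 21−12 = 9
LF_B = min(LS_C=9, LS_E=8) = 8; LS_B = 8−8 = 0
LF_A = min(LS_C=9, LS_D=6) = 6; LS_A = 6−4 = 2
Slack_A = LS_A − ES_A = 2 − 0 = 2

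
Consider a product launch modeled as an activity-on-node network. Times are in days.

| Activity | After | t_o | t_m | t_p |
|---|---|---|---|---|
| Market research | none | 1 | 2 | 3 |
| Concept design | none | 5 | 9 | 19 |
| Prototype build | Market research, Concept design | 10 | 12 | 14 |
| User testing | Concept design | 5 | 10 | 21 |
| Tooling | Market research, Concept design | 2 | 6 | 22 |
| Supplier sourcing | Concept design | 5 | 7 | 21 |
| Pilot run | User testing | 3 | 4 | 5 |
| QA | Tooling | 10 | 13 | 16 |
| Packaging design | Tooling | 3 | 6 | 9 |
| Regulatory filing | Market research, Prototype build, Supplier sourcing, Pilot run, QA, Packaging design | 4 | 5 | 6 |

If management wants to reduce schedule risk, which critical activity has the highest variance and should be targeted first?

te_Market research = (1 + 4·2 + 3)/6 = 12/6 = 2; σ²_Market research = ((3−1)/6)² = 0.111
te_Concept design = (5 + 4·9 + 19)/6 = 60/6 = 10; σ²_Concept design = ((19−5)/6)² = 5.444
te_Prototype build = (10 + 4·12 + 14)/6 = 72/6 = 12; σ²_Prototype build = ((14−10)/6)² = 0.444
te_User testing = (5 + 4·10 + 21)/6 = 66/6 = 11; σ²_User testing = ((21−5)/6)² = 7.111
te_Tooling = (2 + 4·6 + 22)/6 = 48/6 = 8; σ²_Tooling = ((22−2)/6)² = 11.111
te_Supplier sourcing = (5 + 4·7 + 21)/6 = 54/6 = 9; σ²_Supplier sourcing = ((21−5)/6)² = 7.111
te_Pilot run = (3 + 4·4 + 5)/6 = 24/6 = 4; σ²_Pilot run = ((5−3)/6)² = 0.111
te_QA = (10 + 4·13 + 16)/6 = 78/6 = 13; σ²_QA = ((16−10)/6)² = 1.000
te_Packaging design = (3 + 4·6 + 9)/6 = 36/6 = 6; σ²_Packaging design = ((9−3)/6)² = 1.000
te_Regulatory filing = (4 + 4·5 + 6)/6 = 30/6 = 5; σ²_Regulatory filing = ((6−4)/6)² = 0.111

Forward pass:
ES_Market research = 0; EF_Market research = 2
ES_Concept design = 0; EF_Concept design = 10
ES_Prototype build = max(EF_Market research=2, EF_Concept design=10) = 10; EF_Prototype build = 10+12 = 22
ES_User testing = 10; EF_User testing = 10+11 = 21
ES_Tooling = max(EF_Market research=2, EF_Concept design=10) = 10; EF_Tooling = 10+8 = 18
ES_Supplier sourcing = 10; EF_Supplier sourcing = 10+9 = 19
ES_Pilot run = 21; EF_Pilot run = 21+4 = 25
ES_QA = 18; EF_QA = 18+13 = 31
ES_Packaging design = 18; EF_Packaging design = 18+6 = 24
ES_Regulatory filing = max(EF_Market research=2, EF_Prototype build=22, EF_Supplier sourcing=19, EF_Pilot run=25, EF_QA=31, EF_Packaging design=24) = 31; EF_Regulatory filing = 31+5 = 36
Expected project duration μ = 36 days. Critical path: Concept design → Tooling → QA → Regulatory filing.

Variances on critical path: σ²_Concept design=5.444, σ²_Tooling=11.111, σ²_QA=1.000, σ²_Regulatory filing=0.111.
Largest is σ²_Tooling = 11.111.

Tooling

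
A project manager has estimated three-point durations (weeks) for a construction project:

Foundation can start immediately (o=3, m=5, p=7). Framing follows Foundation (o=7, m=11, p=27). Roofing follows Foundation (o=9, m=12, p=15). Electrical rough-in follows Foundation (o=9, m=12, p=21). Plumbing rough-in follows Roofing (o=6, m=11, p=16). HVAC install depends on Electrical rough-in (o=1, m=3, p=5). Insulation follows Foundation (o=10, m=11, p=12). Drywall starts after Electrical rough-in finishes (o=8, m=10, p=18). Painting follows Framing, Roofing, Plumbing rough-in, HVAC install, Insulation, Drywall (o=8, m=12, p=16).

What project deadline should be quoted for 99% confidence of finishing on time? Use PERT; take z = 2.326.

te_Foundation = (3 + 4·5 + 7)/6 = 30/6 = 5; σ²_Foundation = ((7−3)/6)² = 0.444
te_Framing = (7 + 4·11 + 27)/6 = 78/6 = 13; σ²_Framing = ((27−7)/6)² = 11.111
te_Roofing = (9 + 4·12 + 15)/6 = 72/6 = 12; σ²_Roofing = ((15−9)/6)² = 1.000
te_Electrical rough-in = (9 + 4·12 + 21)/6 = 78/6 = 13; σ²_Electrical rough-in = ((21−9)/6)² = 4.000
te_Plumbing rough-in = (6 + 4·11 + 16)/6 = 66/6 = 11; σ²_Plumbing rough-in = ((16−6)/6)² = 2.778
te_HVAC install = (1 + 4·3 + 5)/6 = 18/6 = 3; σ²_HVAC install = ((5−1)/6)² = 0.444
te_Insulation = (10 + 4·11 + 12)/6 = 66/6 = 11; σ²_Insulation = ((12−10)/6)² = 0.111
te_Drywall = (8 + 4·10 + 18)/6 = 66/6 = 11; σ²_Drywall = ((18−8)/6)² = 2.778
te_Painting = (8 + 4·12 + 16)/6 = 72/6 = 12; σ²_Painting = ((16−8)/6)² = 1.778

Forward pass:
ES_Foundation = 0; EF_Foundation = 5
ES_Framing = 5; EF_Framing = 5+13 = 18
ES_Roofing = 5; EF_Roofing = 5+12 = 17
ES_Electrical rough-in = 5; EF_Electrical rough-in = 5+13 = 18
ES_Plumbing rough-in = 17; EF_Plumbing rough-in = 17+11 = 28
ES_HVAC install = 18; EF_HVAC install = 18+3 = 21
ES_Insulation = 5; EF_Insulation = 5+11 = 16
ES_Drywall = 18; EF_Drywall = 18+11 = 29
ES_Painting = max(EF_Framing=18, EF_Roofing=17, EF_Plumbing rough-in=28, EF_HVAC install=21, EF_Insulation=16, EF_Drywall=29) = 29; EF_Painting = 29+12 = 41
Expected project duration μ = 41 weeks. Critical path: Foundation → Electrical rough-in → Drywall → Painting.

Variance along critical path = 0.444 + 4.000 + 2.778 + 1.778 = 9.000; σ = 3.000 weeks.
D = μ + z·σ = 41 + 2.326·3.000 = 48.0 weeks

48.0 weeks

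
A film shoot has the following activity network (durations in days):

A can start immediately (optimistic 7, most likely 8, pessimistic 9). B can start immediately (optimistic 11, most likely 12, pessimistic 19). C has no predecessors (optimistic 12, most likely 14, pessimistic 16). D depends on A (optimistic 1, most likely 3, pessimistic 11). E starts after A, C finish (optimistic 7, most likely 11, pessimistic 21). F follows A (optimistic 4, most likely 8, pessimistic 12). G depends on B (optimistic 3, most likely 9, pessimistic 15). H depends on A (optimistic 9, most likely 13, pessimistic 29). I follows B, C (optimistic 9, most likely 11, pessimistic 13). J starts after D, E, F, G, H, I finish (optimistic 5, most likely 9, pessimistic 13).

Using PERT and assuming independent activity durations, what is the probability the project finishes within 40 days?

0.965

te_A = (7 + 4·8 + 9)/6 = 48/6 = 8; σ²_A = ((9−7)/6)² = 0.111
te_B = (11 + 4·12 + 19)/6 = 78/6 = 13; σ²_B = ((19−11)/6)² = 1.778
te_C = (12 + 4·14 + 16)/6 = 84/6 = 14; σ²_C = ((16−12)/6)² = 0.444
te_D = (1 + 4·3 + 11)/6 = 24/6 = 4; σ²_D = ((11−1)/6)² = 2.778
te_E = (7 + 4·11 + 21)/6 = 72/6 = 12; σ²_E = ((21−7)/6)² = 5.444
te_F = (4 + 4·8 + 12)/6 = 48/6 = 8; σ²_F = ((12−4)/6)² = 1.778
te_G = (3 + 4·9 + 15)/6 = 54/6 = 9; σ²_G = ((15−3)/6)² = 4.000
te_H = (9 + 4·13 + 29)/6 = 90/6 = 15; σ²_H = ((29−9)/6)² = 11.111
te_I = (9 + 4·11 + 13)/6 = 66/6 = 11; σ²_I = ((13−9)/6)² = 0.444
te_J = (5 + 4·9 + 13)/6 = 54/6 = 9; σ²_J = ((13−5)/6)² = 1.778

Forward pass:
ES_A = 0; EF_A = 8
ES_B = 0; EF_B = 13
ES_C = 0; EF_C = 14
ES_D = 8; EF_D = 8+4 = 12
ES_E = max(EF_A=8, EF_C=14) = 14; EF_E = 14+12 = 26
ES_F = 8; EF_F = 8+8 = 16
ES_G = 13; EF_G = 13+9 = 22
ES_H = 8; EF_H = 8+15 = 23
ES_I = max(EF_B=13, EF_C=14) = 14; EF_I = 14+11 = 25
ES_J = max(EF_D=12, EF_E=26, EF_F=16, EF_G=22, EF_H=23, EF_I=25) = 26; EF_J = 26+9 = 35
Expected project duration μ = 35 days. Critical path: C → E → J.

Variance along critical path = 0.444 + 5.444 + 1.778 = 7.667; σ = √7.667 = 2.769 days.
Z = (40 − 35) / 2.769 = 1.806
P(T ≤ 40) = Φ(1.806) ≈ 0.965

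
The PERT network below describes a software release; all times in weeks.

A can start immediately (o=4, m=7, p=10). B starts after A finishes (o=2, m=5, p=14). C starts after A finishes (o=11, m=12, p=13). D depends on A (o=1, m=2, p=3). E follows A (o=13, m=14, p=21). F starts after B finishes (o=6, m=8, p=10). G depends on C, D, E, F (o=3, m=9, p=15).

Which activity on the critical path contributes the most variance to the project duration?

te_A = (4 + 4·7 + 10)/6 = 42/6 = 7; σ²_A = ((10−4)/6)² = 1.000
te_B = (2 + 4·5 + 14)/6 = 36/6 = 6; σ²_B = ((14−2)/6)² = 4.000
te_C = (11 + 4·12 + 13)/6 = 72/6 = 12; σ²_C = ((13−11)/6)² = 0.111
te_D = (1 + 4·2 + 3)/6 = 12/6 = 2; σ²_D = ((3−1)/6)² = 0.111
te_E = (13 + 4·14 + 21)/6 = 90/6 = 15; σ²_E = ((21−13)/6)² = 1.778
te_F = (6 + 4·8 + 10)/6 = 48/6 = 8; σ²_F = ((10−6)/6)² = 0.444
te_G = (3 + 4·9 + 15)/6 = 54/6 = 9; σ²_G = ((15−3)/6)² = 4.000

Forward pass:
ES_A = 0; EF_A = 7
ES_B = 7; EF_B = 7+6 = 13
ES_C = 7; EF_C = 7+12 = 19
ES_D = 7; EF_D = 7+2 = 9
ES_E = 7; EF_E = 7+15 = 22
ES_F = 13; EF_F = 13+8 = 21
ES_G = max(EF_C=19, EF_D=9, EF_E=22, EF_F=21) = 22; EF_G = 22+9 = 31
Expected project duration μ = 31 weeks. Critical path: A → E → G.

Variances on critical path: σ²_A=1.000, σ²_E=1.778, σ²_G=4.000.
Largest is σ²_G = 4.000.

G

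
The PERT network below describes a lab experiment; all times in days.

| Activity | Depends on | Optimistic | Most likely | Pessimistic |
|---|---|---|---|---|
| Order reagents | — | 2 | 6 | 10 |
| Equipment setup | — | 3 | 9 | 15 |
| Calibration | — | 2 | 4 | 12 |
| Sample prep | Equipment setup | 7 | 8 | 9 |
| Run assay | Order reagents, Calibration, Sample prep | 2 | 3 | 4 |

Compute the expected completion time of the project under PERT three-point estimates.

20 days

te_Order reagents = (2 + 4·6 + 10)/6 = 36/6 = 6
te_Equipment setup = (3 + 4·9 + 15)/6 = 54/6 = 9
te_Calibration = (2 + 4·4 + 12)/6 = 30/6 = 5
te_Sample prep = (7 + 4·8 + 9)/6 = 48/6 = 8
te_Run assay = (2 + 4·3 + 4)/6 = 18/6 = 3

Forward pass:
ES_Order reagents = 0; EF_Order reagents = 6
ES_Equipment setup = 0; EF_Equipment setup = 9
ES_Calibration = 0; EF_Calibration = 5
ES_Sample prep = 9; EF_Sample prep = 9+8 = 17
ES_Run assay = max(EF_Order reagents=6, EF_Calibration=5, EF_Sample prep=17) = 17; EF_Run assay = 17+3 = 20
Expected project duration μ = 20 days. Critical path: Equipment setup → Sample prep → Run assay.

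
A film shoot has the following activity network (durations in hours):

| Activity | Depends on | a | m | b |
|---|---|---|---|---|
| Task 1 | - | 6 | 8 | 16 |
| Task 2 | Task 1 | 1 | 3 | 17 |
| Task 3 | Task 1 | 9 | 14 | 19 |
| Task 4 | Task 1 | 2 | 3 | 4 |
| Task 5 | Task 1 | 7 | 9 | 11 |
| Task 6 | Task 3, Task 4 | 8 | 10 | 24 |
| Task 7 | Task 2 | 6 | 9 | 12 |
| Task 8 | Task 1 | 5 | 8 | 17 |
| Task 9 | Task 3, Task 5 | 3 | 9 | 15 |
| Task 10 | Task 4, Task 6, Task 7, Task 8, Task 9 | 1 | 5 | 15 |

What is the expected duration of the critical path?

41 hours

te_Task 1 = (6 + 4·8 + 16)/6 = 54/6 = 9
te_Task 2 = (1 + 4·3 + 17)/6 = 30/6 = 5
te_Task 3 = (9 + 4·14 + 19)/6 = 84/6 = 14
te_Task 4 = (2 + 4·3 + 4)/6 = 18/6 = 3
te_Task 5 = (7 + 4·9 + 11)/6 = 54/6 = 9
te_Task 6 = (8 + 4·10 + 24)/6 = 72/6 = 12
te_Task 7 = (6 + 4·9 + 12)/6 = 54/6 = 9
te_Task 8 = (5 + 4·8 + 17)/6 = 54/6 = 9
te_Task 9 = (3 + 4·9 + 15)/6 = 54/6 = 9
te_Task 10 = (1 + 4·5 + 15)/6 = 36/6 = 6

Forward pass:
ES_Task 1 = 0; EF_Task 1 = 9
ES_Task 2 = 9; EF_Task 2 = 9+5 = 14
ES_Task 3 = 9; EF_Task 3 = 9+14 = 23
ES_Task 4 = 9; EF_Task 4 = 9+3 = 12
ES_Task 5 = 9; EF_Task 5 = 9+9 = 18
ES_Task 6 = max(EF_Task 3=23, EF_Task 4=12) = 23; EF_Task 6 = 23+12 = 35
ES_Task 7 = 14; EF_Task 7 = 14+9 = 23
ES_Task 8 = 9; EF_Task 8 = 9+9 = 18
ES_Task 9 = max(EF_Task 3=23, EF_Task 5=18) = 23; EF_Task 9 = 23+9 = 32
ES_Task 10 = max(EF_Task 4=12, EF_Task 6=35, EF_Task 7=23, EF_Task 8=18, EF_Task 9=32) = 35; EF_Task 10 = 35+6 = 41
Expected project duration μ = 41 hours. Critical path: Task 1 → Task 3 → Task 6 → Task 10.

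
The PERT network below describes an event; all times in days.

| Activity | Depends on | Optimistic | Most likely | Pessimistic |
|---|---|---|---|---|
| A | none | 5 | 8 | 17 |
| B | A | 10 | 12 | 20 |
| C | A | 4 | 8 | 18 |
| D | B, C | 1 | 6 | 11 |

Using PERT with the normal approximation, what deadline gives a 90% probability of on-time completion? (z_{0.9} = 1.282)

te_A = (5 + 4·8 + 17)/6 = 54/6 = 9; σ²_A = ((17−5)/6)² = 4.000
te_B = (10 + 4·12 + 20)/6 = 78/6 = 13; σ²_B = ((20−10)/6)² = 2.778
te_C = (4 + 4·8 + 18)/6 = 54/6 = 9; σ²_C = ((18−4)/6)² = 5.444
te_D = (1 + 4·6 + 11)/6 = 36/6 = 6; σ²_D = ((11−1)/6)² = 2.778

Forward pass:
ES_A = 0; EF_A = 9
ES_B = 9; EF_B = 9+13 = 22
ES_C = 9; EF_C = 9+9 = 18
ES_D = max(EF_B=22, EF_C=18) = 22; EF_D = 22+6 = 28
Expected project duration μ = 28 days. Critical path: A → B → D.

Variance along critical path = 4.000 + 2.778 + 2.778 = 9.556; σ = 3.091 days.
D = μ + z·σ = 28 + 1.282·3.091 = 32.0 days

32.0 days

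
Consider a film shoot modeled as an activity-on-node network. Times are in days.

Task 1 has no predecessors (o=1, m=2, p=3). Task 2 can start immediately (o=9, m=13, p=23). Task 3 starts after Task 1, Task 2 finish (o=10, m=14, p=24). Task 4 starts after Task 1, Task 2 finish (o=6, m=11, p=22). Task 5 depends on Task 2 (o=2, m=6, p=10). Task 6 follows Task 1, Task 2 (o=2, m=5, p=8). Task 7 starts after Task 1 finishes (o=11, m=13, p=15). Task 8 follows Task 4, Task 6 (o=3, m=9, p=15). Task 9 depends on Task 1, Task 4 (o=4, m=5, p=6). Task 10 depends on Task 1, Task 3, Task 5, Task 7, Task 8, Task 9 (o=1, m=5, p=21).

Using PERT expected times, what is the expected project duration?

te_Task 1 = (1 + 4·2 + 3)/6 = 12/6 = 2
te_Task 2 = (9 + 4·13 + 23)/6 = 84/6 = 14
te_Task 3 = (10 + 4·14 + 24)/6 = 90/6 = 15
te_Task 4 = (6 + 4·11 + 22)/6 = 72/6 = 12
te_Task 5 = (2 + 4·6 + 10)/6 = 36/6 = 6
te_Task 6 = (2 + 4·5 + 8)/6 = 30/6 = 5
te_Task 7 = (11 + 4·13 + 15)/6 = 78/6 = 13
te_Task 8 = (3 + 4·9 + 15)/6 = 54/6 = 9
te_Task 9 = (4 + 4·5 + 6)/6 = 30/6 = 5
te_Task 10 = (1 + 4·5 + 21)/6 = 42/6 = 7

Forward pass:
ES_Task 1 = 0; EF_Task 1 = 2
ES_Task 2 = 0; EF_Task 2 = 14
ES_Task 3 = max(EF_Task 1=2, EF_Task 2=14) = 14; EF_Task 3 = 14+15 = 29
ES_Task 4 = max(EF_Task 1=2, EF_Task 2=14) = 14; EF_Task 4 = 14+12 = 26
ES_Task 5 = 14; EF_Task 5 = 14+6 = 20
ES_Task 6 = max(EF_Task 1=2, EF_Task 2=14) = 14; EF_Task 6 = 14+5 = 19
ES_Task 7 = 2; EF_Task 7 = 2+13 = 15
ES_Task 8 = max(EF_Task 4=26, EF_Task 6=19) = 26; EF_Task 8 = 26+9 = 35
ES_Task 9 = max(EF_Task 1=2, EF_Task 4=26) = 26; EF_Task 9 = 26+5 = 31
ES_Task 10 = max(EF_Task 1=2, EF_Task 3=29, EF_Task 5=20, EF_Task 7=15, EF_Task 8=35, EF_Task 9=31) = 35; EF_Task 10 = 35+7 = 42
Expected project duration μ = 42 days. Critical path: Task 2 → Task 4 → Task 8 → Task 10.

42 days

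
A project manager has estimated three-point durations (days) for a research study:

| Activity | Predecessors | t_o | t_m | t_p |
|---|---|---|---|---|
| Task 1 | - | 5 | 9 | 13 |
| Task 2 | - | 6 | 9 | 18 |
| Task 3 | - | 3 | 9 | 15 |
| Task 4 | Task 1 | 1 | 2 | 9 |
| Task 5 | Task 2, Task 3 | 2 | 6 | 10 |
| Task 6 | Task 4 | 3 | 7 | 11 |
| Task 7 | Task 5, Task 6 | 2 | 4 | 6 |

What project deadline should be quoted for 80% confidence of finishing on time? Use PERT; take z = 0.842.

te_Task 1 = (5 + 4·9 + 13)/6 = 54/6 = 9; σ²_Task 1 = ((13−5)/6)² = 1.778
te_Task 2 = (6 + 4·9 + 18)/6 = 60/6 = 10; σ²_Task 2 = ((18−6)/6)² = 4.000
te_Task 3 = (3 + 4·9 + 15)/6 = 54/6 = 9; σ²_Task 3 = ((15−3)/6)² = 4.000
te_Task 4 = (1 + 4·2 + 9)/6 = 18/6 = 3; σ²_Task 4 = ((9−1)/6)² = 1.778
te_Task 5 = (2 + 4·6 + 10)/6 = 36/6 = 6; σ²_Task 5 = ((10−2)/6)² = 1.778
te_Task 6 = (3 + 4·7 + 11)/6 = 42/6 = 7; σ²_Task 6 = ((11−3)/6)² = 1.778
te_Task 7 = (2 + 4·4 + 6)/6 = 24/6 = 4; σ²_Task 7 = ((6−2)/6)² = 0.444

Forward pass:
ES_Task 1 = 0; EF_Task 1 = 9
ES_Task 2 = 0; EF_Task 2 = 10
ES_Task 3 = 0; EF_Task 3 = 9
ES_Task 4 = 9; EF_Task 4 = 9+3 = 12
ES_Task 5 = max(EF_Task 2=10, EF_Task 3=9) = 10; EF_Task 5 = 10+6 = 16
ES_Task 6 = 12; EF_Task 6 = 12+7 = 19
ES_Task 7 = max(EF_Task 5=16, EF_Task 6=19) = 19; EF_Task 7 = 19+4 = 23
Expected project duration μ = 23 days. Critical path: Task 1 → Task 4 → Task 6 → Task 7.

Variance along critical path = 1.778 + 1.778 + 1.778 + 0.444 = 5.778; σ = 2.404 days.
D = μ + z·σ = 23 + 0.842·2.404 = 25.0 days

25.0 days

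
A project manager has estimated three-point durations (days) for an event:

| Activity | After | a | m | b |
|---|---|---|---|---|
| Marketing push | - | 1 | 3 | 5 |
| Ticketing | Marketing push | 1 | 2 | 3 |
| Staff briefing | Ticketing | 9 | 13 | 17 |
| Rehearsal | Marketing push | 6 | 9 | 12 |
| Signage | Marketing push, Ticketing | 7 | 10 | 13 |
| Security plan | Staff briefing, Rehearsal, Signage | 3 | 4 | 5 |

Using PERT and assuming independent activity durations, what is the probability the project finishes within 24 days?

te_Marketing push = (1 + 4·3 + 5)/6 = 18/6 = 3; σ²_Marketing push = ((5−1)/6)² = 0.444
te_Ticketing = (1 + 4·2 + 3)/6 = 12/6 = 2; σ²_Ticketing = ((3−1)/6)² = 0.111
te_Staff briefing = (9 + 4·13 + 17)/6 = 78/6 = 13; σ²_Staff briefing = ((17−9)/6)² = 1.778
te_Rehearsal = (6 + 4·9 + 12)/6 = 54/6 = 9; σ²_Rehearsal = ((12−6)/6)² = 1.000
te_Signage = (7 + 4·10 + 13)/6 = 60/6 = 10; σ²_Signage = ((13−7)/6)² = 1.000
te_Security plan = (3 + 4·4 + 5)/6 = 24/6 = 4; σ²_Security plan = ((5−3)/6)² = 0.111

Forward pass:
ES_Marketing push = 0; EF_Marketing push = 3
ES_Ticketing = 3; EF_Ticketing = 3+2 = 5
ES_Staff briefing = 5; EF_Staff briefing = 5+13 = 18
ES_Rehearsal = 3; EF_Rehearsal = 3+9 = 12
ES_Signage = max(EF_Marketing push=3, EF_Ticketing=5) = 5; EF_Signage = 5+10 = 15
ES_Security plan = max(EF_Staff briefing=18, EF_Rehearsal=12, EF_Signage=15) = 18; EF_Security plan = 18+4 = 22
Expected project duration μ = 22 days. Critical path: Marketing push → Ticketing → Staff briefing → Security plan.

Variance along critical path = 0.444 + 0.111 + 1.778 + 0.111 = 2.444; σ = √2.444 = 1.563 days.
Z = (24 − 22) / 1.563 = 1.279
P(T ≤ 24) = Φ(1.279) ≈ 0.900

0.900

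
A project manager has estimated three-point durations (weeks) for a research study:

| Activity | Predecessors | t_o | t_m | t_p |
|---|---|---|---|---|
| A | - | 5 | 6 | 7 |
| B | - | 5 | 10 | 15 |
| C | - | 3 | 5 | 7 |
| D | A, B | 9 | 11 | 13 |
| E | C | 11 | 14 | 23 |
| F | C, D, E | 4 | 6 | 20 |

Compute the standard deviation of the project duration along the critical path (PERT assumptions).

3.21 weeks

te_A = (5 + 4·6 + 7)/6 = 36/6 = 6; σ²_A = ((7−5)/6)² = 0.111
te_B = (5 + 4·10 + 15)/6 = 60/6 = 10; σ²_B = ((15−5)/6)² = 2.778
te_C = (3 + 4·5 + 7)/6 = 30/6 = 5; σ²_C = ((7−3)/6)² = 0.444
te_D = (9 + 4·11 + 13)/6 = 66/6 = 11; σ²_D = ((13−9)/6)² = 0.444
te_E = (11 + 4·14 + 23)/6 = 90/6 = 15; σ²_E = ((23−11)/6)² = 4.000
te_F = (4 + 4·6 + 20)/6 = 48/6 = 8; σ²_F = ((20−4)/6)² = 7.111

Forward pass:
ES_A = 0; EF_A = 6
ES_B = 0; EF_B = 10
ES_C = 0; EF_C = 5
ES_D = max(EF_A=6, EF_B=10) = 10; EF_D = 10+11 = 21
ES_E = 5; EF_E = 5+15 = 20
ES_F = max(EF_C=5, EF_D=21, EF_E=20) = 21; EF_F = 21+8 = 29
Expected project duration μ = 29 weeks. Critical path: B → D → F.

Variance along critical path = 2.778 + 0.444 + 7.111 = 10.333
σ = √10.333 = 3.215 weeks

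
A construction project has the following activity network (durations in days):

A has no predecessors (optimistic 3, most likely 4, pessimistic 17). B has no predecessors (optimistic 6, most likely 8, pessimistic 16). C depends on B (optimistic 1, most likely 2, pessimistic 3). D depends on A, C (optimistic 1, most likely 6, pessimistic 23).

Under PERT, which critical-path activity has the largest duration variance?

D

te_A = (3 + 4·4 + 17)/6 = 36/6 = 6; σ²_A = ((17−3)/6)² = 5.444
te_B = (6 + 4·8 + 16)/6 = 54/6 = 9; σ²_B = ((16−6)/6)² = 2.778
te_C = (1 + 4·2 + 3)/6 = 12/6 = 2; σ²_C = ((3−1)/6)² = 0.111
te_D = (1 + 4·6 + 23)/6 = 48/6 = 8; σ²_D = ((23−1)/6)² = 13.444

Forward pass:
ES_A = 0; EF_A = 6
ES_B = 0; EF_B = 9
ES_C = 9; EF_C = 9+2 = 11
ES_D = max(EF_A=6, EF_C=11) = 11; EF_D = 11+8 = 19
Expected project duration μ = 19 days. Critical path: B → C → D.

Variances on critical path: σ²_B=2.778, σ²_C=0.111, σ²_D=13.444.
Largest is σ²_D = 13.444.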